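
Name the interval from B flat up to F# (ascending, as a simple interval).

augmented fifth

Counting letters B–C–D–E–F gives a fifth.
Bb→F# = 8 semitones, 1 wider than the perfect fifth (7), so augmented.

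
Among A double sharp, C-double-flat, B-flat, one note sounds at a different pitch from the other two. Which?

A##

In 12-tone equal temperament, enharmonic equivalents share a pitch class. A## is pitch class 11; Cbb is pitch class 10; Bb is pitch class 10.
Cbb and Bb share pitch class 10, while A## is pitch class 11.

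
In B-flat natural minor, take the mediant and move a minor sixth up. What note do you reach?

Bbb

The mediant of Bb natural minor is Db.
A minor sixth (8 semitones) above Db lands on the letter B, giving Bbb.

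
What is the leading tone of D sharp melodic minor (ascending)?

C##

Degree 7 takes the letter 6 steps above D, which is C.
In melodic minor (ascending), degree 7 sits 11 semitones above the tonic. D# + 11 semitones is pitch class 2, spelled on C as C##.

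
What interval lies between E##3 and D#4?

Counting letters E–F–G–A–B–C–D gives a seventh.
E##→D# = 9 semitones, 2 narrower than the major seventh (11), so diminished.

diminished seventh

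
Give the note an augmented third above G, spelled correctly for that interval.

B#

G up a major third is B, so the target letter is B.
From G, an augmented third is 5 semitones up: B#.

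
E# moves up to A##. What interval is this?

Counting letters E–F–G–A gives a fourth.
E#→A## = 6 semitones, 1 wider than the perfect fourth (5), so augmented.

augmented fourth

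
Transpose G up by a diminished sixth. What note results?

G up a major sixth is E, so the target letter is E.
From G, a diminished sixth is 7 semitones up: Ebb.

Ebb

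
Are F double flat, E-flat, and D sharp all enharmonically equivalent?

Yes

Fbb = pitch class 3 and Eb = pitch class 3 and D# = pitch class 3 — the same pitch class, so they are enharmonic equivalents.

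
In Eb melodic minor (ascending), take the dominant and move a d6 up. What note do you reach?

The dominant of Eb melodic minor (ascending) is Bb.
A diminished sixth (7 semitones) above Bb lands on the letter G, giving Gbb.

Gbb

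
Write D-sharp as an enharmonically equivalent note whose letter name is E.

Eb

D# is pitch class 3. The letter E alone is pitch class 4.
To reach pitch class 3 from E requires an offset of -1 semitone, i.e. flat: Eb.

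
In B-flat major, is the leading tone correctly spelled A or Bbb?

A

Each scale degree takes a distinct letter name. Degree 7 of a scale on B must use the letter A.
A and Bbb are enharmonically the same pitch, but only A uses the letter A, so it is the correct spelling here.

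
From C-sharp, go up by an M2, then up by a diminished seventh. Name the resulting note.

C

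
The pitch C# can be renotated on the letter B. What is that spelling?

B##

Plain B sits 2 semitones below C#, so on the letter B the same pitch needs a double sharp: B##.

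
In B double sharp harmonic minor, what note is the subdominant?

E##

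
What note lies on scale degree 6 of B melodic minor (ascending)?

The B melodic minor (ascending) scale runs B C# D E F# G# A#.
Degree 6 is G#.

G#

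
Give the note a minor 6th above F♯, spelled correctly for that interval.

F up a major sixth is D, so the target letter is D.
From F#, a minor sixth is 8 semitones up: D.

D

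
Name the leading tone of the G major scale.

Degree 7 takes the letter 6 steps above G, which is F.
In major, degree 7 sits 11 semitones above the tonic. G + 11 semitones is pitch class 6, spelled on F as F#.

F#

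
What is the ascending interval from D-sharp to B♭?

Counting letters D–E–F–G–A–B gives a sixth.
D#→Bb = 7 semitones, 2 narrower than the major sixth (9), so diminished.

diminished sixth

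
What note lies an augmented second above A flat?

B

A up a major second is B, so the target letter is B.
From Ab, an augmented second is 3 semitones up: B.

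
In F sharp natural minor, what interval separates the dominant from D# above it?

The dominant of F# natural minor is C#.
C# up to D#: letters C→D make it a second; 2 semitones makes it major.

major second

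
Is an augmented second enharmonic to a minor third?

An augmented second spans 3 semitones; a minor third spans 3.
They are enharmonically equivalent.

Yes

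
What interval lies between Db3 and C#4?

augmented seventh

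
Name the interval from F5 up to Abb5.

The letter names run F→A, a span of 2 letter steps, so the interval is some kind of third.
F to Abb is 2 semitones. A major third is 4, so 2 makes it diminished.

diminished third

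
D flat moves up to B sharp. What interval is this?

The letter names run D→B, a span of 5 letter steps, so the interval is some kind of sixth.
Db to B# is 11 semitones. A major sixth is 9, so 11 makes it doubly augmented.

doubly augmented sixth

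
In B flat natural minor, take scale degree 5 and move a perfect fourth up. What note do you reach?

Bb

Scale degree 5 of Bb natural minor is F.
A perfect fourth (5 semitones) above F lands on the letter B, giving Bb.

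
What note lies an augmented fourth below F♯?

A fourth below F lands on the letter C.
An augmented fourth spans 6 semitones, so F# moves to pitch class 0. On the letter C that is C.

C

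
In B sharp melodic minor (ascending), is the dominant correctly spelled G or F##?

Each scale degree takes a distinct letter name. Degree 5 of a scale on B must use the letter F.
F## and G are enharmonically the same pitch, but only F## uses the letter F, so it is the correct spelling here.

F##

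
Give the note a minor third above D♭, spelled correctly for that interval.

Fb

D up a major third is F#, so the target letter is F.
From Db, a minor third is 3 semitones up: Fb.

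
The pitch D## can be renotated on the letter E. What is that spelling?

D## is pitch class 4. The letter E alone is pitch class 4.
Pitch class 4 on E needs no accidental: E.

E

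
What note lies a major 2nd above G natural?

A

A second above G lands on the letter A.
A major second spans 2 semitones, so G moves to pitch class 9. On the letter A that is A.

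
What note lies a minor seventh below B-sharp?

C##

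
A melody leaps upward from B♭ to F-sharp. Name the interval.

augmented fifth

The letter names run B→F, a span of 4 letter steps, so the interval is some kind of fifth.
Bb to F# is 8 semitones. A perfect fifth is 7, so 8 makes it augmented.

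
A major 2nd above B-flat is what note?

A second above B lands on the letter C.
A major second spans 2 semitones, so Bb moves to pitch class 0. On the letter C that is C.

C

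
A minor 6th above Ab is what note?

A sixth above A lands on the letter F.
A minor sixth spans 8 semitones, so Ab moves to pitch class 4. On the letter F that is Fb.

Fb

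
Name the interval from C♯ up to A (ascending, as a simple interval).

minor sixth

Counting letters C–D–E–F–G–A gives a sixth.
C#→A = 8 semitones, 1 narrower than the major sixth (9), so minor.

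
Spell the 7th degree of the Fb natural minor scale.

Ebb

The Fb natural minor scale runs Fb Gb Abb Bbb Cb Dbb Ebb.
Degree 7 is Ebb.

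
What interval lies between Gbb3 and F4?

augmented seventh

Counting letters G–A–B–C–D–E–F gives a seventh.
Gbb→F = 12 semitones, 1 wider than the major seventh (11), so augmented.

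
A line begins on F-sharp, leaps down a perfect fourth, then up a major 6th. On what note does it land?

A perfect fourth down from F# is C# (letter C, 5 semitones down).
A major sixth up from C# is A# (letter A, 9 semitones up).

A#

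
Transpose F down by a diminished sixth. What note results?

A#

A sixth below F lands on the letter A.
A diminished sixth spans 7 semitones, so F moves to pitch class 10. On the letter A that is A#.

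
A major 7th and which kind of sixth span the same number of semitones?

doubly augmented

A major seventh spans 11 semitones.
A sixth spanning 11 semitones is doubly augmented (the major sixth is 9).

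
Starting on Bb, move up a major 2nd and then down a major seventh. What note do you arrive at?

Db

A major second up from Bb is C (letter C, 2 semitones up).
A major seventh down from C is Db (letter D, 11 semitones down).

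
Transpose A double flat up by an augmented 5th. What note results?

Eb

A up a perfect fifth is E, so the target letter is E.
From Abb, an augmented fifth is 8 semitones up: Eb.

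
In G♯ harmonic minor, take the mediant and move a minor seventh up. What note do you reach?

The mediant of G# harmonic minor is B.
A minor seventh (10 semitones) above B lands on the letter A, giving A.

A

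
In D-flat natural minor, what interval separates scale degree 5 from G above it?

major seventh

Scale degree 5 of Db natural minor is Ab.
Ab up to G: letters A→G make it a seventh; 11 semitones makes it major.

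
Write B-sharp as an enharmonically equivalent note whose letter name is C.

C

Plain C sits at the same pitch as B#, so on the letter C the same pitch needs a natural: C.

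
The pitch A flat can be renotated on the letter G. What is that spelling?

Plain G sits 1 semitone below Ab, so on the letter G the same pitch needs a sharp: G#.

G#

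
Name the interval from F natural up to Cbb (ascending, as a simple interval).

The letter names run F→C, a span of 4 letter steps, so the interval is some kind of fifth.
F to Cbb is 5 semitones. A perfect fifth is 7, so 5 makes it doubly diminished.

doubly diminished fifth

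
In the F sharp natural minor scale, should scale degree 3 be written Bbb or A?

A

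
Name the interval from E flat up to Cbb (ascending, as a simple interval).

The letter names run E→C, a span of 5 letter steps, so the interval is some kind of sixth.
Eb to Cbb is 7 semitones. A major sixth is 9, so 7 makes it diminished.

diminished sixth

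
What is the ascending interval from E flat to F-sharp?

The letter names run E→F, a span of 1 letter step, so the interval is some kind of second.
Eb to F# is 3 semitones. A major second is 2, so 3 makes it augmented.

augmented second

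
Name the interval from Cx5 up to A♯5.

minor sixth

The letter names run C→A, a span of 5 letter steps, so the interval is some kind of sixth.
C## to A# is 8 semitones. A major sixth is 9, so 8 makes it minor.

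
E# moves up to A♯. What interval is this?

The letter names run E→A, a span of 3 letter steps, so the interval is some kind of fourth.
E# to A# is 5 semitones. A perfect fourth is 5, so 5 makes it perfect.

perfect fourth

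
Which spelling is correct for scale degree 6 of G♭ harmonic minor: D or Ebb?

Ebb

Each scale degree takes a distinct letter name. Degree 6 of a scale on G must use the letter E.
Ebb and D are enharmonically the same pitch, but only Ebb uses the letter E, so it is the correct spelling here.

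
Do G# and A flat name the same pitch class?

Yes

G# is pitch class 8; Ab is pitch class 8.
All spellings map to pitch class 8, so they are enharmonically equivalent.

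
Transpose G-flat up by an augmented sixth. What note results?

E

A sixth above G lands on the letter E.
An augmented sixth spans 10 semitones, so Gb moves to pitch class 4. On the letter E that is E.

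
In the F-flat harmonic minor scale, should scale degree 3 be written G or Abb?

Abb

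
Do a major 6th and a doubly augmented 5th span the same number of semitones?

Yes

A major sixth spans 9 semitones; a doubly augmented fifth spans 9.
They are enharmonically equivalent.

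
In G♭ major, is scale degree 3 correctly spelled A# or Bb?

Bb

Each scale degree takes a distinct letter name. Degree 3 of a scale on G must use the letter B.
Bb and A# are enharmonically the same pitch, but only Bb uses the letter B, so it is the correct spelling here.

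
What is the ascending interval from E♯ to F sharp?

The letter names run E→F, a span of 1 letter step, so the interval is some kind of second.
E# to F# is 1 semitone. A major second is 2, so 1 makes it minor.

minor second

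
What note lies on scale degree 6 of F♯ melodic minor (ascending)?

D#

Degree 6 takes the letter 5 steps above F, which is D.
In melodic minor (ascending), degree 6 sits 9 semitones above the tonic. F# + 9 semitones is pitch class 3, spelled on D as D#.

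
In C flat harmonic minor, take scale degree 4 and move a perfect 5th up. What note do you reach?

Cb

Scale degree 4 of Cb harmonic minor is Fb.
A perfect fifth (7 semitones) above Fb lands on the letter C, giving Cb.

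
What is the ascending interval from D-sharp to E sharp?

Counting letters D–E gives a second.
D#→E# = 2 semitones, exactly the major second.

major second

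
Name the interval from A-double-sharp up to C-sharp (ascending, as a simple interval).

diminished third

The letter names run A→C, a span of 2 letter steps, so the interval is some kind of third.
A## to C# is 2 semitones. A major third is 4, so 2 makes it diminished.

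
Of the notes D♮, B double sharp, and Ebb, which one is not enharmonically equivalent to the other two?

In 12-tone equal temperament, enharmonic equivalents share a pitch class. D is pitch class 2; B## is pitch class 1; Ebb is pitch class 2.
D and Ebb share pitch class 2, while B## is pitch class 1.

B##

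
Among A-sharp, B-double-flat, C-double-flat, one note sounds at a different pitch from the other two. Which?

Bbb

In 12-tone equal temperament, enharmonic equivalents share a pitch class. A# is pitch class 10; Bbb is pitch class 9; Cbb is pitch class 10.
A# and Cbb share pitch class 10, while Bbb is pitch class 9.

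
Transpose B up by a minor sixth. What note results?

G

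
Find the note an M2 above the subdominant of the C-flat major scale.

Gb

The subdominant of Cb major is Fb.
A major second (2 semitones) above Fb lands on the letter G, giving Gb.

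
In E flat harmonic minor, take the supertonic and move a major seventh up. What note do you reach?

The supertonic of Eb harmonic minor is F.
A major seventh (11 semitones) above F lands on the letter E, giving E.

E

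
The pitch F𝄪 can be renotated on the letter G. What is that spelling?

F## is pitch class 7. The letter G alone is pitch class 7.
Pitch class 7 on G needs no accidental: G.

G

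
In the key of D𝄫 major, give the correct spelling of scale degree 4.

Gbb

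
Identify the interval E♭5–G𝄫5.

diminished third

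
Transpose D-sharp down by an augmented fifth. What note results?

A fifth below D lands on the letter G.
An augmented fifth spans 8 semitones, so D# moves to pitch class 7. On the letter G that is G.

G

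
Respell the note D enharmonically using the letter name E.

Ebb

D is pitch class 2. The letter E alone is pitch class 4.
To reach pitch class 2 from E requires an offset of -2 semitones, i.e. double flat: Ebb.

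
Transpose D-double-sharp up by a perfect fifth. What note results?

D up a perfect fifth is A, so the target letter is A.
From D##, a perfect fifth is 7 semitones up: A##.

A##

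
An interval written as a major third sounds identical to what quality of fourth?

A major third spans 4 semitones.
A fourth spanning 4 semitones is diminished (the perfect fourth is 5).

diminished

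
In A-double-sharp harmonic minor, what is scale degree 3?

Degree 3 takes the letter 2 steps above A, which is C.
In harmonic minor, degree 3 sits 3 semitones above the tonic. A## + 3 semitones is pitch class 2, spelled on C as C##.

C##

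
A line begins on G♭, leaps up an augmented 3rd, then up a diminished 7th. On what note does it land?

Ab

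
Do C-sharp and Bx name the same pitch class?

Yes

C# = pitch class 1 and B## = pitch class 1 — the same pitch class, so they are enharmonic equivalents.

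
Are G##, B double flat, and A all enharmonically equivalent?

Yes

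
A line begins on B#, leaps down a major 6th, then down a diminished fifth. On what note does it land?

A major sixth down from B# is D# (letter D, 9 semitones down).
A diminished fifth down from D# is G## (letter G, 6 semitones down).

G##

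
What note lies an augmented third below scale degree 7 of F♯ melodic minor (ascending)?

C

Scale degree 7 of F# melodic minor (ascending) is E#.
An augmented third (5 semitones) below E# lands on the letter C, giving C.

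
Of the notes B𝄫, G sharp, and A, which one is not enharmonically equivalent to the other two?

G#

In 12-tone equal temperament, enharmonic equivalents share a pitch class. Bbb is pitch class 9; G# is pitch class 8; A is pitch class 9.
Bbb and A share pitch class 9, while G# is pitch class 8.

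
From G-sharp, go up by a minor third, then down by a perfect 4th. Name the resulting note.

F#

A minor third up from G# is B (letter B, 3 semitones up).
A perfect fourth down from B is F# (letter F, 5 semitones down).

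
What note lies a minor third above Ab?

Cb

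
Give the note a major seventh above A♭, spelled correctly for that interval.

G

A up a major seventh is G#, so the target letter is G.
From Ab, a major seventh is 11 semitones up: G.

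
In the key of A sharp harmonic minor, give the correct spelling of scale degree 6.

Degree 6 takes the letter 5 steps above A, which is F.
In harmonic minor, degree 6 sits 8 semitones above the tonic. A# + 8 semitones is pitch class 6, spelled on F as F#.

F#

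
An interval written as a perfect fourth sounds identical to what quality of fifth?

A perfect fourth spans 5 semitones.
A fifth spanning 5 semitones is doubly diminished (the perfect fifth is 7).

doubly diminished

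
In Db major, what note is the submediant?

Bb

The Db major scale runs Db Eb F Gb Ab Bb C.
Degree 6 is Bb.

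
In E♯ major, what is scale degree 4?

A#

The E# major scale runs E# F## G## A# B# C## D##.
Degree 4 is A#.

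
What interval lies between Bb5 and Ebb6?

The letter names run B→E, a span of 3 letter steps, so the interval is some kind of fourth.
Bb to Ebb is 4 semitones. A perfect fourth is 5, so 4 makes it diminished.

diminished fourth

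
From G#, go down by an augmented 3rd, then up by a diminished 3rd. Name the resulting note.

Gbb

An augmented third down from G# is Eb (letter E, 5 semitones down).
A diminished third up from Eb is Gbb (letter G, 2 semitones up).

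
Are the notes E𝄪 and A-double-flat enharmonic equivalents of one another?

E## is pitch class 6; Abb is pitch class 7.
The pitch classes differ (6 vs. 7), so they are not enharmonic equivalents.

No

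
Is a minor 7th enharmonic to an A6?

Yes

A minor seventh spans 10 semitones; an augmented sixth spans 10.
They are enharmonically equivalent.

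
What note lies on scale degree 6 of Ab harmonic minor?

Fb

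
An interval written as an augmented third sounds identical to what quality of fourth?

An augmented third spans 5 semitones.
A fourth spanning 5 semitones is perfect (the perfect fourth is 5).

perfect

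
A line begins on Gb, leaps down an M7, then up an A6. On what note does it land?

F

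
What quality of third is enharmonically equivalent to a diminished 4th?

A diminished fourth spans 4 semitones.
A third spanning 4 semitones is major (the major third is 4).

major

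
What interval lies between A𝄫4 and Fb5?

The letter names run A→F, a span of 5 letter steps, so the interval is some kind of sixth.
Abb to Fb is 9 semitones. A major sixth is 9, so 9 makes it major.

major sixth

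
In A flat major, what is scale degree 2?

Bb

Degree 2 takes the letter 1 step above A, which is B.
In major, degree 2 sits 2 semitones above the tonic. Ab + 2 semitones is pitch class 10, spelled on B as Bb.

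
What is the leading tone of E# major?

The E# major scale runs E# F## G## A# B# C## D##.
Degree 7 is D##.

D##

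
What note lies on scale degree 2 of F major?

Degree 2 takes the letter 1 step above F, which is G.
In major, degree 2 sits 2 semitones above the tonic. F + 2 semitones is pitch class 7, spelled on G as G.

G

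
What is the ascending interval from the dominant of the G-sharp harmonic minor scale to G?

The dominant of G# harmonic minor is D#.
D# up to G: letters D→G make it a fourth; 4 semitones makes it diminished.

diminished fourth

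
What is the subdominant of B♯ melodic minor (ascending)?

The B# melodic minor (ascending) scale runs B# C## D# E# F## G## A##.
Degree 4 is E#.

E#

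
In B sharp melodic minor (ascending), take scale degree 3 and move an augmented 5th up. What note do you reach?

A##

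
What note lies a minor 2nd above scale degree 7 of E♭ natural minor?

Scale degree 7 of Eb natural minor is Db.
A minor second (1 semitone) above Db lands on the letter E, giving Ebb.

Ebb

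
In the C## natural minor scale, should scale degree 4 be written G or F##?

Each scale degree takes a distinct letter name. Degree 4 of a scale on C must use the letter F.
F## and G are enharmonically the same pitch, but only F## uses the letter F, so it is the correct spelling here.

F##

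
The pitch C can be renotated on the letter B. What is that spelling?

Plain B sits 1 semitone below C, so on the letter B the same pitch needs a sharp: B#.

B#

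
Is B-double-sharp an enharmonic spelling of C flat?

Two spellings are enharmonically equivalent only if they share a pitch class.
Here B## → 1, Cb → 11; 1 ≠ 11, so they are not.

No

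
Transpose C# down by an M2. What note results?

A second below C lands on the letter B.
A major second spans 2 semitones, so C# moves to pitch class 11. On the letter B that is B.

B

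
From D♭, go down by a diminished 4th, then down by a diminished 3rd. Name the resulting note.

F##

A diminished fourth down from Db is A (letter A, 4 semitones down).
A diminished third down from A is F## (letter F, 2 semitones down).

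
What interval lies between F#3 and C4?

diminished fifth

Counting letters F–G–A–B–C gives a fifth.
F#→C = 6 semitones, 1 narrower than the perfect fifth (7), so diminished.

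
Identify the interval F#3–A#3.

major third

The letter names run F→A, a span of 2 letter steps, so the interval is some kind of third.
F# to A# is 4 semitones. A major third is 4, so 4 makes it major.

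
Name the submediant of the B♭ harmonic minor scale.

Gb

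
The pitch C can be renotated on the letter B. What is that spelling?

Plain B sits 1 semitone below C, so on the letter B the same pitch needs a sharp: B#.

B#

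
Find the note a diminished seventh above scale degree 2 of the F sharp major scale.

F

Scale degree 2 of F# major is G#.
A diminished seventh (9 semitones) above G# lands on the letter F, giving F.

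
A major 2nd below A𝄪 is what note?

G##

A second below A lands on the letter G.
A major second spans 2 semitones, so A## moves to pitch class 9. On the letter G that is G##.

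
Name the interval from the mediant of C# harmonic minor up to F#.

major second

The mediant of C# harmonic minor is E.
E up to F#: letters E→F make it a second; 2 semitones makes it major.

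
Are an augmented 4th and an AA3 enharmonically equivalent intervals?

An augmented fourth spans 6 semitones; a doubly augmented third spans 6.
They are enharmonically equivalent.

Yes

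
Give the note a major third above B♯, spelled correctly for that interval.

D##

B up a major third is D#, so the target letter is D.
From B#, a major third is 4 semitones up: D##.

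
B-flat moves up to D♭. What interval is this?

minor third

Counting letters B–C–D gives a third.
Bb→Db = 3 semitones, 1 narrower than the major third (4), so minor.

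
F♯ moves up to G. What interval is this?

Counting letters F–G gives a second.
F#→G = 1 semitone, 1 narrower than the major second (2), so minor.

minor second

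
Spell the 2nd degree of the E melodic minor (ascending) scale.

F#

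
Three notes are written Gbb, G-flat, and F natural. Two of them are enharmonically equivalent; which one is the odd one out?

Gb

In 12-tone equal temperament, enharmonic equivalents share a pitch class. Gbb is pitch class 5; Gb is pitch class 6; F is pitch class 5.
Gbb and F share pitch class 5, while Gb is pitch class 6.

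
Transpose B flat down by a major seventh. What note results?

Cb

B down a major seventh is C, so the target letter is C.
From Bb, a major seventh is 11 semitones down: Cb.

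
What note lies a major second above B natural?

C#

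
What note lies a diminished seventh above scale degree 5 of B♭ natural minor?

Ebb

Scale degree 5 of Bb natural minor is F.
A diminished seventh (9 semitones) above F lands on the letter E, giving Ebb.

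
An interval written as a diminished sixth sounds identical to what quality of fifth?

perfect

A diminished sixth spans 7 semitones.
A fifth spanning 7 semitones is perfect (the perfect fifth is 7).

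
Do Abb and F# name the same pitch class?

Two spellings are enharmonically equivalent only if they share a pitch class.
Here Abb → 7, F# → 6; 6 ≠ 7, so they are not.

No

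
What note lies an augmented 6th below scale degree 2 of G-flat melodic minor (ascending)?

Cbb

Scale degree 2 of Gb melodic minor (ascending) is Ab.
An augmented sixth (10 semitones) below Ab lands on the letter C, giving Cbb.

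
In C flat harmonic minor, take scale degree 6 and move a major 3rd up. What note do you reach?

Scale degree 6 of Cb harmonic minor is Abb.
A major third (4 semitones) above Abb lands on the letter C, giving Cb.

Cb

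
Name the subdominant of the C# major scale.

F#

The C# major scale runs C# D# E# F# G# A# B#.
Degree 4 is F#.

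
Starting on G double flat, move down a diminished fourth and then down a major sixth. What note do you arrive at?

Fb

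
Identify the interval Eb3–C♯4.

The letter names run E→C, a span of 5 letter steps, so the interval is some kind of sixth.
Eb to C# is 10 semitones. A major sixth is 9, so 10 makes it augmented.

augmented sixth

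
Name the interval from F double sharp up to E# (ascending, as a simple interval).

minor seventh

The letter names run F→E, a span of 6 letter steps, so the interval is some kind of seventh.
F## to E# is 10 semitones. A major seventh is 11, so 10 makes it minor.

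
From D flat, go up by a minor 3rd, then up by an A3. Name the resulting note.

A minor third up from Db is Fb (letter F, 3 semitones up).
An augmented third up from Fb is A (letter A, 5 semitones up).

A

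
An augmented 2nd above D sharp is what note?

E##

D up a major second is E, so the target letter is E.
From D#, an augmented second is 3 semitones up: E##.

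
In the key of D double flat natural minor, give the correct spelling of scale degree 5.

Degree 5 takes the letter 4 steps above D, which is A.
In natural minor, degree 5 sits 7 semitones above the tonic. Dbb + 7 semitones is pitch class 7, spelled on A as Abb.

Abb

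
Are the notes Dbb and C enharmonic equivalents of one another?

Yes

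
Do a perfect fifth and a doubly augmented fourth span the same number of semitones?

Yes

A perfect fifth spans 7 semitones; a doubly augmented fourth spans 7.
They are enharmonically equivalent.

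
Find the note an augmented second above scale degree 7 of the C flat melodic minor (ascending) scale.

Scale degree 7 of Cb melodic minor (ascending) is Bb.
An augmented second (3 semitones) above Bb lands on the letter C, giving C#.

C#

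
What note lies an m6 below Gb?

Bb

G down a major sixth is Bb, so the target letter is B.
From Gb, a minor sixth is 8 semitones down: Bb.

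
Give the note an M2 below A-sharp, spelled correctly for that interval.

G#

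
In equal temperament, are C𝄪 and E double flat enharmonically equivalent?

C## = pitch class 2 and Ebb = pitch class 2 — the same pitch class, so they are enharmonic equivalents.

Yes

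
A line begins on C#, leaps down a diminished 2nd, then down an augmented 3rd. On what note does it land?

A diminished second down from C# is B## (letter B, 0 semitones down).
An augmented third down from B## is G# (letter G, 5 semitones down).

G#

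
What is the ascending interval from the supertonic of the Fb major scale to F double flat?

The supertonic of Fb major is Gb.
Gb up to Fbb: letters G→F make it a seventh; 9 semitones makes it diminished.

diminished seventh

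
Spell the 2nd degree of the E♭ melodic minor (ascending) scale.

F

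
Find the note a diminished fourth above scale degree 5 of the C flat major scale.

Cbb

Scale degree 5 of Cb major is Gb.
A diminished fourth (4 semitones) above Gb lands on the letter C, giving Cbb.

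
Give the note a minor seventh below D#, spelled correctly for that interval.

E#

A seventh below D lands on the letter E.
A minor seventh spans 10 semitones, so D# moves to pitch class 5. On the letter E that is E#.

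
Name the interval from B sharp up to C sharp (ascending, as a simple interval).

Counting letters B–C gives a second.
B#→C# = 1 semitone, 1 narrower than the major second (2), so minor.

minor second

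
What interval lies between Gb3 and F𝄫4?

The letter names run G→F, a span of 6 letter steps, so the interval is some kind of seventh.
Gb to Fbb is 9 semitones. A major seventh is 11, so 9 makes it diminished.

diminished seventh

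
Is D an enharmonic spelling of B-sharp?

No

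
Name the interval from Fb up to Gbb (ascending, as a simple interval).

minor second

Counting letters F–G gives a second.
Fb→Gbb = 1 semitone, 1 narrower than the major second (2), so minor.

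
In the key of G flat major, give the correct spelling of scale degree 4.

Degree 4 takes the letter 3 steps above G, which is C.
In major, degree 4 sits 5 semitones above the tonic. Gb + 5 semitones is pitch class 11, spelled on C as Cb.

Cb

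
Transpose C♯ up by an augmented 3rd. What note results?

E##

A third above C lands on the letter E.
An augmented third spans 5 semitones, so C# moves to pitch class 6. On the letter E that is E##.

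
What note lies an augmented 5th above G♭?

D

A fifth above G lands on the letter D.
An augmented fifth spans 8 semitones, so Gb moves to pitch class 2. On the letter D that is D.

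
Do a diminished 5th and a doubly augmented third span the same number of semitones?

Yes

A diminished fifth spans 6 semitones; a doubly augmented third spans 6.
They are enharmonically equivalent.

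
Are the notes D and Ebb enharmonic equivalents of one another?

Yes

D = pitch class 2 and Ebb = pitch class 2 — the same pitch class, so they are enharmonic equivalents.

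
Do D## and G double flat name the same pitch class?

No

Two spellings are enharmonically equivalent only if they share a pitch class.
Here D## → 4, Gbb → 5; 4 ≠ 5, so they are not.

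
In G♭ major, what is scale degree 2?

Degree 2 takes the letter 1 step above G, which is A.
In major, degree 2 sits 2 semitones above the tonic. Gb + 2 semitones is pitch class 8, spelled on A as Ab.

Ab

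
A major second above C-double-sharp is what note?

D##

C up a major second is D, so the target letter is D.
From C##, a major second is 2 semitones up: D##.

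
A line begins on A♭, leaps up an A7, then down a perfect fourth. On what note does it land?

An augmented seventh up from Ab is G# (letter G, 12 semitones up).
A perfect fourth down from G# is D# (letter D, 5 semitones down).

D#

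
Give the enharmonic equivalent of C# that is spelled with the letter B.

Plain B sits 2 semitones below C#, so on the letter B the same pitch needs a double sharp: B##.

B##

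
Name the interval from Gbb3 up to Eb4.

augmented sixth

Counting letters G–A–B–C–D–E gives a sixth.
Gbb→Eb = 10 semitones, 1 wider than the major sixth (9), so augmented.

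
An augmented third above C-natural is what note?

E#

A third above C lands on the letter E.
An augmented third spans 5 semitones, so C moves to pitch class 5. On the letter E that is E#.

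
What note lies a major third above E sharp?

E up a major third is G#, so the target letter is G.
From E#, a major third is 4 semitones up: G##.

G##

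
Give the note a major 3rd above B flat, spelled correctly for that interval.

D

B up a major third is D#, so the target letter is D.
From Bb, a major third is 4 semitones up: D.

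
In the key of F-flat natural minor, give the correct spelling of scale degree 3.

Abb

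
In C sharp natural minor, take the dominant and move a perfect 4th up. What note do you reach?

C#

The dominant of C# natural minor is G#.
A perfect fourth (5 semitones) above G# lands on the letter C, giving C#.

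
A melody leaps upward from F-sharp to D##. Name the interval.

augmented sixth

The letter names run F→D, a span of 5 letter steps, so the interval is some kind of sixth.
F# to D## is 10 semitones. A major sixth is 9, so 10 makes it augmented.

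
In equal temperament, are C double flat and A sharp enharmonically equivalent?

Cbb = pitch class 10 and A# = pitch class 10 — the same pitch class, so they are enharmonic equivalents.

Yes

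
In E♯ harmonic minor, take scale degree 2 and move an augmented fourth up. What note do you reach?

Scale degree 2 of E# harmonic minor is F##.
An augmented fourth (6 semitones) above F## lands on the letter B, giving B##.

B##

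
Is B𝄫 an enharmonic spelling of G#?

Two spellings are enharmonically equivalent only if they share a pitch class.
Here Bbb → 9, G# → 8; 8 ≠ 9, so they are not.

No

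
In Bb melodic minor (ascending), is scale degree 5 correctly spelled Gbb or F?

Each scale degree takes a distinct letter name. Degree 5 of a scale on B must use the letter F.
F and Gbb are enharmonically the same pitch, but only F uses the letter F, so it is the correct spelling here.

F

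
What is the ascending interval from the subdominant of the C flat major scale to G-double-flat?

The subdominant of Cb major is Fb.
Fb up to Gbb: letters F→G make it a second; 1 semitone makes it minor.

minor second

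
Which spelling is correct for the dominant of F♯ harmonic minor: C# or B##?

Each scale degree takes a distinct letter name. Degree 5 of a scale on F must use the letter C.
C# and B## are enharmonically the same pitch, but only C# uses the letter C, so it is the correct spelling here.

C#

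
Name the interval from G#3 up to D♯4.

perfect fifth

The letter names run G→D, a span of 4 letter steps, so the interval is some kind of fifth.
G# to D# is 7 semitones. A perfect fifth is 7, so 7 makes it perfect.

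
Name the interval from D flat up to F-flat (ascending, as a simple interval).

The letter names run D→F, a span of 2 letter steps, so the interval is some kind of third.
Db to Fb is 3 semitones. A major third is 4, so 3 makes it minor.

minor third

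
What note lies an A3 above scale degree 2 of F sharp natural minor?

Scale degree 2 of F# natural minor is G#.
An augmented third (5 semitones) above G# lands on the letter B, giving B##.

B##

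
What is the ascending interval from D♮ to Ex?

The letter names run D→E, a span of 1 letter step, so the interval is some kind of second.
D to E## is 4 semitones. A major second is 2, so 4 makes it doubly augmented.

doubly augmented second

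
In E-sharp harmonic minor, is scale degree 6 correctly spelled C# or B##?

Each scale degree takes a distinct letter name. Degree 6 of a scale on E must use the letter C.
C# and B## are enharmonically the same pitch, but only C# uses the letter C, so it is the correct spelling here.

C#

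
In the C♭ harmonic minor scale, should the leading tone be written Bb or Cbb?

Bb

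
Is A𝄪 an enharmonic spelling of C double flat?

A## is pitch class 11; Cbb is pitch class 10.
The pitch classes differ (11 vs. 10), so they are not enharmonic equivalents.

No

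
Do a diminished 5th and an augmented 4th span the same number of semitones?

Yes

A diminished fifth spans 6 semitones; an augmented fourth spans 6.
They are enharmonically equivalent.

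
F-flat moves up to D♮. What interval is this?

The letter names run F→D, a span of 5 letter steps, so the interval is some kind of sixth.
Fb to D is 10 semitones. A major sixth is 9, so 10 makes it augmented.

augmented sixth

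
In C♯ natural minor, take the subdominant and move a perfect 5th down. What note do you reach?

B

The subdominant of C# natural minor is F#.
A perfect fifth (7 semitones) below F# lands on the letter B, giving B.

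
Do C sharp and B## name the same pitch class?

C# is pitch class 1; B## is pitch class 1.
All spellings map to pitch class 1, so they are enharmonically equivalent.

Yes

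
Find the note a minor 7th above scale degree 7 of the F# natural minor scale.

Scale degree 7 of F# natural minor is E.
A minor seventh (10 semitones) above E lands on the letter D, giving D.

D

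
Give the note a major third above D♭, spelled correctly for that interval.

F

D up a major third is F#, so the target letter is F.
From Db, a major third is 4 semitones up: F.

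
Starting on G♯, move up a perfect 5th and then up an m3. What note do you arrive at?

A perfect fifth up from G# is D# (letter D, 7 semitones up).
A minor third up from D# is F# (letter F, 3 semitones up).

F#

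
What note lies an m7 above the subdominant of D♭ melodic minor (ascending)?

The subdominant of Db melodic minor (ascending) is Gb.
A minor seventh (10 semitones) above Gb lands on the letter F, giving Fb.

Fb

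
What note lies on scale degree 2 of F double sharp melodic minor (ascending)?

G##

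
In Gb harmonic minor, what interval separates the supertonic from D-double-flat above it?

The supertonic of Gb harmonic minor is Ab.
Ab up to Dbb: letters A→D make it a fourth; 4 semitones makes it diminished.

diminished fourth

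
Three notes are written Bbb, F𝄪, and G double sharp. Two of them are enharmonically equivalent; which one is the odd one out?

In 12-tone equal temperament, enharmonic equivalents share a pitch class. Bbb is pitch class 9; F## is pitch class 7; G## is pitch class 9.
Bbb and G## share pitch class 9, while F## is pitch class 7.

F##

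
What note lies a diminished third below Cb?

A third below C lands on the letter A.
A diminished third spans 2 semitones, so Cb moves to pitch class 9. On the letter A that is A.

A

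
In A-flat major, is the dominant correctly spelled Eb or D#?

Each scale degree takes a distinct letter name. Degree 5 of a scale on A must use the letter E.
Eb and D# are enharmonically the same pitch, but only Eb uses the letter E, so it is the correct spelling here.

Eb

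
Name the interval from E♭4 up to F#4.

augmented second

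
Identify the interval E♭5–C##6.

Counting letters E–F–G–A–B–C gives a sixth.
Eb→C## = 11 semitones, 2 wider than the major sixth (9), so doubly augmented.

doubly augmented sixth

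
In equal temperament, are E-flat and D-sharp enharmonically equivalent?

Eb = pitch class 3 and D# = pitch class 3 — the same pitch class, so they are enharmonic equivalents.

Yes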